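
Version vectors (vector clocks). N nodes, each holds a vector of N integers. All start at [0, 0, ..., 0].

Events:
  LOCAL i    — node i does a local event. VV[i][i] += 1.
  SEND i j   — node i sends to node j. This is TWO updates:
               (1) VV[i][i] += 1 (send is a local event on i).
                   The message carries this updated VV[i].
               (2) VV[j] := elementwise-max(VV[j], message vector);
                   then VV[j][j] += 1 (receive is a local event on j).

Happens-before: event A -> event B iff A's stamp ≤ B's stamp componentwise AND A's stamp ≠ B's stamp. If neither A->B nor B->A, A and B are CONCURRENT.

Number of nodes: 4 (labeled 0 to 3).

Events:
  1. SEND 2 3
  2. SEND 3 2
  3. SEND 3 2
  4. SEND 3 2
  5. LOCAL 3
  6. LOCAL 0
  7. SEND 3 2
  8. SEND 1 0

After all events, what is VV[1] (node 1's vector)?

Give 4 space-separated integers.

Answer: 0 1 0 0

Derivation:
Initial: VV[0]=[0, 0, 0, 0]
Initial: VV[1]=[0, 0, 0, 0]
Initial: VV[2]=[0, 0, 0, 0]
Initial: VV[3]=[0, 0, 0, 0]
Event 1: SEND 2->3: VV[2][2]++ -> VV[2]=[0, 0, 1, 0], msg_vec=[0, 0, 1, 0]; VV[3]=max(VV[3],msg_vec) then VV[3][3]++ -> VV[3]=[0, 0, 1, 1]
Event 2: SEND 3->2: VV[3][3]++ -> VV[3]=[0, 0, 1, 2], msg_vec=[0, 0, 1, 2]; VV[2]=max(VV[2],msg_vec) then VV[2][2]++ -> VV[2]=[0, 0, 2, 2]
Event 3: SEND 3->2: VV[3][3]++ -> VV[3]=[0, 0, 1, 3], msg_vec=[0, 0, 1, 3]; VV[2]=max(VV[2],msg_vec) then VV[2][2]++ -> VV[2]=[0, 0, 3, 3]
Event 4: SEND 3->2: VV[3][3]++ -> VV[3]=[0, 0, 1, 4], msg_vec=[0, 0, 1, 4]; VV[2]=max(VV[2],msg_vec) then VV[2][2]++ -> VV[2]=[0, 0, 4, 4]
Event 5: LOCAL 3: VV[3][3]++ -> VV[3]=[0, 0, 1, 5]
Event 6: LOCAL 0: VV[0][0]++ -> VV[0]=[1, 0, 0, 0]
Event 7: SEND 3->2: VV[3][3]++ -> VV[3]=[0, 0, 1, 6], msg_vec=[0, 0, 1, 6]; VV[2]=max(VV[2],msg_vec) then VV[2][2]++ -> VV[2]=[0, 0, 5, 6]
Event 8: SEND 1->0: VV[1][1]++ -> VV[1]=[0, 1, 0, 0], msg_vec=[0, 1, 0, 0]; VV[0]=max(VV[0],msg_vec) then VV[0][0]++ -> VV[0]=[2, 1, 0, 0]
Final vectors: VV[0]=[2, 1, 0, 0]; VV[1]=[0, 1, 0, 0]; VV[2]=[0, 0, 5, 6]; VV[3]=[0, 0, 1, 6]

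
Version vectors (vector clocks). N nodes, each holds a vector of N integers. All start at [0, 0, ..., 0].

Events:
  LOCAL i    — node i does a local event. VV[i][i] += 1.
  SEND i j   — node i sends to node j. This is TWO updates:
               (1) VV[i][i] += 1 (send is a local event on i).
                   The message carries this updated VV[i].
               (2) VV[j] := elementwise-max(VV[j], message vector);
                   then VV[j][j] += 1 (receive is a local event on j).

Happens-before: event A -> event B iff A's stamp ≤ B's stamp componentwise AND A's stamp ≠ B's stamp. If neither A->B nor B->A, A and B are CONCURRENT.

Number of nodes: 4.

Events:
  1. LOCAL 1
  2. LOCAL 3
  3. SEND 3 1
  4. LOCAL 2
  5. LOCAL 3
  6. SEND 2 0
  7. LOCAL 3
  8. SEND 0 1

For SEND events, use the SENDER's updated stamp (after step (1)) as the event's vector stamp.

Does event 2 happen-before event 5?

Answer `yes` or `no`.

Answer: yes

Derivation:
Initial: VV[0]=[0, 0, 0, 0]
Initial: VV[1]=[0, 0, 0, 0]
Initial: VV[2]=[0, 0, 0, 0]
Initial: VV[3]=[0, 0, 0, 0]
Event 1: LOCAL 1: VV[1][1]++ -> VV[1]=[0, 1, 0, 0]
Event 2: LOCAL 3: VV[3][3]++ -> VV[3]=[0, 0, 0, 1]
Event 3: SEND 3->1: VV[3][3]++ -> VV[3]=[0, 0, 0, 2], msg_vec=[0, 0, 0, 2]; VV[1]=max(VV[1],msg_vec) then VV[1][1]++ -> VV[1]=[0, 2, 0, 2]
Event 4: LOCAL 2: VV[2][2]++ -> VV[2]=[0, 0, 1, 0]
Event 5: LOCAL 3: VV[3][3]++ -> VV[3]=[0, 0, 0, 3]
Event 6: SEND 2->0: VV[2][2]++ -> VV[2]=[0, 0, 2, 0], msg_vec=[0, 0, 2, 0]; VV[0]=max(VV[0],msg_vec) then VV[0][0]++ -> VV[0]=[1, 0, 2, 0]
Event 7: LOCAL 3: VV[3][3]++ -> VV[3]=[0, 0, 0, 4]
Event 8: SEND 0->1: VV[0][0]++ -> VV[0]=[2, 0, 2, 0], msg_vec=[2, 0, 2, 0]; VV[1]=max(VV[1],msg_vec) then VV[1][1]++ -> VV[1]=[2, 3, 2, 2]
Event 2 stamp: [0, 0, 0, 1]
Event 5 stamp: [0, 0, 0, 3]
[0, 0, 0, 1] <= [0, 0, 0, 3]? True. Equal? False. Happens-before: True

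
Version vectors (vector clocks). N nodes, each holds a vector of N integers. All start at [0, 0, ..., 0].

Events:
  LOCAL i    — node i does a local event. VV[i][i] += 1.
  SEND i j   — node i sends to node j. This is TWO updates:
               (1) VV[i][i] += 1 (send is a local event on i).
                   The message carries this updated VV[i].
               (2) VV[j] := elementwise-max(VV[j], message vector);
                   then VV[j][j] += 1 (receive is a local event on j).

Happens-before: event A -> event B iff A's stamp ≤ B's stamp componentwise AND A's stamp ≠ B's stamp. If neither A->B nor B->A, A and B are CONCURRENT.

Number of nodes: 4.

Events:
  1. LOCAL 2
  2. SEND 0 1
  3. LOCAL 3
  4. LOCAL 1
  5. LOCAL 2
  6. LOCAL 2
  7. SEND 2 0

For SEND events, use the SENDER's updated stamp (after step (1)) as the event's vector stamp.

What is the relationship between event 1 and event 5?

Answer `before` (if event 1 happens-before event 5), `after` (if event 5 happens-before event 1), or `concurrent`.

Answer: before

Derivation:
Initial: VV[0]=[0, 0, 0, 0]
Initial: VV[1]=[0, 0, 0, 0]
Initial: VV[2]=[0, 0, 0, 0]
Initial: VV[3]=[0, 0, 0, 0]
Event 1: LOCAL 2: VV[2][2]++ -> VV[2]=[0, 0, 1, 0]
Event 2: SEND 0->1: VV[0][0]++ -> VV[0]=[1, 0, 0, 0], msg_vec=[1, 0, 0, 0]; VV[1]=max(VV[1],msg_vec) then VV[1][1]++ -> VV[1]=[1, 1, 0, 0]
Event 3: LOCAL 3: VV[3][3]++ -> VV[3]=[0, 0, 0, 1]
Event 4: LOCAL 1: VV[1][1]++ -> VV[1]=[1, 2, 0, 0]
Event 5: LOCAL 2: VV[2][2]++ -> VV[2]=[0, 0, 2, 0]
Event 6: LOCAL 2: VV[2][2]++ -> VV[2]=[0, 0, 3, 0]
Event 7: SEND 2->0: VV[2][2]++ -> VV[2]=[0, 0, 4, 0], msg_vec=[0, 0, 4, 0]; VV[0]=max(VV[0],msg_vec) then VV[0][0]++ -> VV[0]=[2, 0, 4, 0]
Event 1 stamp: [0, 0, 1, 0]
Event 5 stamp: [0, 0, 2, 0]
[0, 0, 1, 0] <= [0, 0, 2, 0]? True
[0, 0, 2, 0] <= [0, 0, 1, 0]? False
Relation: before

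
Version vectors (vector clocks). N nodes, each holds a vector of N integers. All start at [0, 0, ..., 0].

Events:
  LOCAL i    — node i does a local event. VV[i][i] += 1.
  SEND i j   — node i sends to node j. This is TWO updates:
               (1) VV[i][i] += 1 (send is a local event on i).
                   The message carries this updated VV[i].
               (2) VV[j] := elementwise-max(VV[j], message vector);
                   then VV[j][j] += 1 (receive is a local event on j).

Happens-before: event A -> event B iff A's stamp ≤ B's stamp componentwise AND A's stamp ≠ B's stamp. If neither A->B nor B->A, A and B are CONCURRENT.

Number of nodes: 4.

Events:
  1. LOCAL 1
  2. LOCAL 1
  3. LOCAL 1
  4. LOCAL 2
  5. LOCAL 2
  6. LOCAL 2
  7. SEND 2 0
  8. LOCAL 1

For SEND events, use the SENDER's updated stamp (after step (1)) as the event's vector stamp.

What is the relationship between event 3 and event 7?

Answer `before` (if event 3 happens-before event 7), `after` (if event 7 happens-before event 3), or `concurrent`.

Initial: VV[0]=[0, 0, 0, 0]
Initial: VV[1]=[0, 0, 0, 0]
Initial: VV[2]=[0, 0, 0, 0]
Initial: VV[3]=[0, 0, 0, 0]
Event 1: LOCAL 1: VV[1][1]++ -> VV[1]=[0, 1, 0, 0]
Event 2: LOCAL 1: VV[1][1]++ -> VV[1]=[0, 2, 0, 0]
Event 3: LOCAL 1: VV[1][1]++ -> VV[1]=[0, 3, 0, 0]
Event 4: LOCAL 2: VV[2][2]++ -> VV[2]=[0, 0, 1, 0]
Event 5: LOCAL 2: VV[2][2]++ -> VV[2]=[0, 0, 2, 0]
Event 6: LOCAL 2: VV[2][2]++ -> VV[2]=[0, 0, 3, 0]
Event 7: SEND 2->0: VV[2][2]++ -> VV[2]=[0, 0, 4, 0], msg_vec=[0, 0, 4, 0]; VV[0]=max(VV[0],msg_vec) then VV[0][0]++ -> VV[0]=[1, 0, 4, 0]
Event 8: LOCAL 1: VV[1][1]++ -> VV[1]=[0, 4, 0, 0]
Event 3 stamp: [0, 3, 0, 0]
Event 7 stamp: [0, 0, 4, 0]
[0, 3, 0, 0] <= [0, 0, 4, 0]? False
[0, 0, 4, 0] <= [0, 3, 0, 0]? False
Relation: concurrent

Answer: concurrent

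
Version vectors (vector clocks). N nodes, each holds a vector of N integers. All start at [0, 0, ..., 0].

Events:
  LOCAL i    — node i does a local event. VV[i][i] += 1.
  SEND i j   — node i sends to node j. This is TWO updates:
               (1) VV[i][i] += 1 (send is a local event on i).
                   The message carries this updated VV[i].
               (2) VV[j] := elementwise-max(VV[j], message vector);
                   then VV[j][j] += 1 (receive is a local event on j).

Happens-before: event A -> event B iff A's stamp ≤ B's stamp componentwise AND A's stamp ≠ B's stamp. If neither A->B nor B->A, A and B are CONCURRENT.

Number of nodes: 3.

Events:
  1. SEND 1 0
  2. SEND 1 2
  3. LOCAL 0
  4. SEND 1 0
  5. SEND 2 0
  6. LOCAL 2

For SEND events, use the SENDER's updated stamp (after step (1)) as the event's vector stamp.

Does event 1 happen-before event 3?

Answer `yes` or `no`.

Answer: yes

Derivation:
Initial: VV[0]=[0, 0, 0]
Initial: VV[1]=[0, 0, 0]
Initial: VV[2]=[0, 0, 0]
Event 1: SEND 1->0: VV[1][1]++ -> VV[1]=[0, 1, 0], msg_vec=[0, 1, 0]; VV[0]=max(VV[0],msg_vec) then VV[0][0]++ -> VV[0]=[1, 1, 0]
Event 2: SEND 1->2: VV[1][1]++ -> VV[1]=[0, 2, 0], msg_vec=[0, 2, 0]; VV[2]=max(VV[2],msg_vec) then VV[2][2]++ -> VV[2]=[0, 2, 1]
Event 3: LOCAL 0: VV[0][0]++ -> VV[0]=[2, 1, 0]
Event 4: SEND 1->0: VV[1][1]++ -> VV[1]=[0, 3, 0], msg_vec=[0, 3, 0]; VV[0]=max(VV[0],msg_vec) then VV[0][0]++ -> VV[0]=[3, 3, 0]
Event 5: SEND 2->0: VV[2][2]++ -> VV[2]=[0, 2, 2], msg_vec=[0, 2, 2]; VV[0]=max(VV[0],msg_vec) then VV[0][0]++ -> VV[0]=[4, 3, 2]
Event 6: LOCAL 2: VV[2][2]++ -> VV[2]=[0, 2, 3]
Event 1 stamp: [0, 1, 0]
Event 3 stamp: [2, 1, 0]
[0, 1, 0] <= [2, 1, 0]? True. Equal? False. Happens-before: True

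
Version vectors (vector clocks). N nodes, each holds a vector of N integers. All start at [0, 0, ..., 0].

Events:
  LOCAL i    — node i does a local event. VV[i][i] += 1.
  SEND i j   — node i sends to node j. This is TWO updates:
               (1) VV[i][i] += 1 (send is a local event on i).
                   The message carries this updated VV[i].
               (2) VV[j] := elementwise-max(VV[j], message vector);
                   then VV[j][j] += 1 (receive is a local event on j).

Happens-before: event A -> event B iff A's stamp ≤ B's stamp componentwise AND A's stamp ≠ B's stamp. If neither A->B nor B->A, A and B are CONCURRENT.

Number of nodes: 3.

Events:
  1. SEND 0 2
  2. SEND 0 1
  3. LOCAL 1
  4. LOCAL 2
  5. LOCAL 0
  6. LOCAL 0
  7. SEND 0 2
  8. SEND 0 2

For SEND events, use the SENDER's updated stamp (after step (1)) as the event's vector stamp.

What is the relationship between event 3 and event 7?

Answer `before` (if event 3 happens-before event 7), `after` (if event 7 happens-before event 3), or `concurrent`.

Answer: concurrent

Derivation:
Initial: VV[0]=[0, 0, 0]
Initial: VV[1]=[0, 0, 0]
Initial: VV[2]=[0, 0, 0]
Event 1: SEND 0->2: VV[0][0]++ -> VV[0]=[1, 0, 0], msg_vec=[1, 0, 0]; VV[2]=max(VV[2],msg_vec) then VV[2][2]++ -> VV[2]=[1, 0, 1]
Event 2: SEND 0->1: VV[0][0]++ -> VV[0]=[2, 0, 0], msg_vec=[2, 0, 0]; VV[1]=max(VV[1],msg_vec) then VV[1][1]++ -> VV[1]=[2, 1, 0]
Event 3: LOCAL 1: VV[1][1]++ -> VV[1]=[2, 2, 0]
Event 4: LOCAL 2: VV[2][2]++ -> VV[2]=[1, 0, 2]
Event 5: LOCAL 0: VV[0][0]++ -> VV[0]=[3, 0, 0]
Event 6: LOCAL 0: VV[0][0]++ -> VV[0]=[4, 0, 0]
Event 7: SEND 0->2: VV[0][0]++ -> VV[0]=[5, 0, 0], msg_vec=[5, 0, 0]; VV[2]=max(VV[2],msg_vec) then VV[2][2]++ -> VV[2]=[5, 0, 3]
Event 8: SEND 0->2: VV[0][0]++ -> VV[0]=[6, 0, 0], msg_vec=[6, 0, 0]; VV[2]=max(VV[2],msg_vec) then VV[2][2]++ -> VV[2]=[6, 0, 4]
Event 3 stamp: [2, 2, 0]
Event 7 stamp: [5, 0, 0]
[2, 2, 0] <= [5, 0, 0]? False
[5, 0, 0] <= [2, 2, 0]? False
Relation: concurrent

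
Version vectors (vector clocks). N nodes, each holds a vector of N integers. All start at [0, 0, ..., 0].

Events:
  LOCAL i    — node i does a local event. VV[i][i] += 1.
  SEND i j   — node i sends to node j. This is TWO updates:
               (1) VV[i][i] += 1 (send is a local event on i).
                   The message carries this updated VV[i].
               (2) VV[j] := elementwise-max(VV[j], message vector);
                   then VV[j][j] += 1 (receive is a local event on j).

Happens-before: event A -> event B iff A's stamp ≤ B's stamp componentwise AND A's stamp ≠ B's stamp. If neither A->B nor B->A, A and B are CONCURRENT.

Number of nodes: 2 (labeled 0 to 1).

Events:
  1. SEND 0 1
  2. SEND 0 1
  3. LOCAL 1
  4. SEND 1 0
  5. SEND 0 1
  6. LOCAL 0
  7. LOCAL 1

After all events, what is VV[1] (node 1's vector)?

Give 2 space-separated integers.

Initial: VV[0]=[0, 0]
Initial: VV[1]=[0, 0]
Event 1: SEND 0->1: VV[0][0]++ -> VV[0]=[1, 0], msg_vec=[1, 0]; VV[1]=max(VV[1],msg_vec) then VV[1][1]++ -> VV[1]=[1, 1]
Event 2: SEND 0->1: VV[0][0]++ -> VV[0]=[2, 0], msg_vec=[2, 0]; VV[1]=max(VV[1],msg_vec) then VV[1][1]++ -> VV[1]=[2, 2]
Event 3: LOCAL 1: VV[1][1]++ -> VV[1]=[2, 3]
Event 4: SEND 1->0: VV[1][1]++ -> VV[1]=[2, 4], msg_vec=[2, 4]; VV[0]=max(VV[0],msg_vec) then VV[0][0]++ -> VV[0]=[3, 4]
Event 5: SEND 0->1: VV[0][0]++ -> VV[0]=[4, 4], msg_vec=[4, 4]; VV[1]=max(VV[1],msg_vec) then VV[1][1]++ -> VV[1]=[4, 5]
Event 6: LOCAL 0: VV[0][0]++ -> VV[0]=[5, 4]
Event 7: LOCAL 1: VV[1][1]++ -> VV[1]=[4, 6]
Final vectors: VV[0]=[5, 4]; VV[1]=[4, 6]

Answer: 4 6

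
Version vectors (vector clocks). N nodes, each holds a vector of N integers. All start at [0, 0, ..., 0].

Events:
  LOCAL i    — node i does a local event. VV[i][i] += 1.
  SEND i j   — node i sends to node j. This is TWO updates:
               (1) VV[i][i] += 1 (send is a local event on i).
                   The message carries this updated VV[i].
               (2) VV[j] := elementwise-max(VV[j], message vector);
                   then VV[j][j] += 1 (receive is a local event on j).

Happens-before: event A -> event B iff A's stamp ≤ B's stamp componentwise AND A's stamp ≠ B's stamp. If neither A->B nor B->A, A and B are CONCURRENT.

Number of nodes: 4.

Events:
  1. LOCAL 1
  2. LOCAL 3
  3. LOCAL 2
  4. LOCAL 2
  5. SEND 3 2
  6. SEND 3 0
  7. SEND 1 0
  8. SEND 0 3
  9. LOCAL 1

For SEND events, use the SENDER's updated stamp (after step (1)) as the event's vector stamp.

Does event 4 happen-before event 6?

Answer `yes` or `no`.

Initial: VV[0]=[0, 0, 0, 0]
Initial: VV[1]=[0, 0, 0, 0]
Initial: VV[2]=[0, 0, 0, 0]
Initial: VV[3]=[0, 0, 0, 0]
Event 1: LOCAL 1: VV[1][1]++ -> VV[1]=[0, 1, 0, 0]
Event 2: LOCAL 3: VV[3][3]++ -> VV[3]=[0, 0, 0, 1]
Event 3: LOCAL 2: VV[2][2]++ -> VV[2]=[0, 0, 1, 0]
Event 4: LOCAL 2: VV[2][2]++ -> VV[2]=[0, 0, 2, 0]
Event 5: SEND 3->2: VV[3][3]++ -> VV[3]=[0, 0, 0, 2], msg_vec=[0, 0, 0, 2]; VV[2]=max(VV[2],msg_vec) then VV[2][2]++ -> VV[2]=[0, 0, 3, 2]
Event 6: SEND 3->0: VV[3][3]++ -> VV[3]=[0, 0, 0, 3], msg_vec=[0, 0, 0, 3]; VV[0]=max(VV[0],msg_vec) then VV[0][0]++ -> VV[0]=[1, 0, 0, 3]
Event 7: SEND 1->0: VV[1][1]++ -> VV[1]=[0, 2, 0, 0], msg_vec=[0, 2, 0, 0]; VV[0]=max(VV[0],msg_vec) then VV[0][0]++ -> VV[0]=[2, 2, 0, 3]
Event 8: SEND 0->3: VV[0][0]++ -> VV[0]=[3, 2, 0, 3], msg_vec=[3, 2, 0, 3]; VV[3]=max(VV[3],msg_vec) then VV[3][3]++ -> VV[3]=[3, 2, 0, 4]
Event 9: LOCAL 1: VV[1][1]++ -> VV[1]=[0, 3, 0, 0]
Event 4 stamp: [0, 0, 2, 0]
Event 6 stamp: [0, 0, 0, 3]
[0, 0, 2, 0] <= [0, 0, 0, 3]? False. Equal? False. Happens-before: False

Answer: no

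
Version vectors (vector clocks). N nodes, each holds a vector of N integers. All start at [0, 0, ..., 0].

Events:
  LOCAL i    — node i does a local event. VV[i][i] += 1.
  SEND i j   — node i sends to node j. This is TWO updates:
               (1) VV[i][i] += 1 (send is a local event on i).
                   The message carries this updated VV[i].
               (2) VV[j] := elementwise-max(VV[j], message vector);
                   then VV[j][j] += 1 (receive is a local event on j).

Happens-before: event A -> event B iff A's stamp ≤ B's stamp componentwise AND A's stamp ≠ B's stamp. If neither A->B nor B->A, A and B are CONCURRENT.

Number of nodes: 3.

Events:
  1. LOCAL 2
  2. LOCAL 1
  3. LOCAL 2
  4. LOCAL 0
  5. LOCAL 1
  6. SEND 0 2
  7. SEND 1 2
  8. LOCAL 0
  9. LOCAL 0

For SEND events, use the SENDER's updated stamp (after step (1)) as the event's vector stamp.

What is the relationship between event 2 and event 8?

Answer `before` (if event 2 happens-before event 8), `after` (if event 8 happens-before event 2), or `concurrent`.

Initial: VV[0]=[0, 0, 0]
Initial: VV[1]=[0, 0, 0]
Initial: VV[2]=[0, 0, 0]
Event 1: LOCAL 2: VV[2][2]++ -> VV[2]=[0, 0, 1]
Event 2: LOCAL 1: VV[1][1]++ -> VV[1]=[0, 1, 0]
Event 3: LOCAL 2: VV[2][2]++ -> VV[2]=[0, 0, 2]
Event 4: LOCAL 0: VV[0][0]++ -> VV[0]=[1, 0, 0]
Event 5: LOCAL 1: VV[1][1]++ -> VV[1]=[0, 2, 0]
Event 6: SEND 0->2: VV[0][0]++ -> VV[0]=[2, 0, 0], msg_vec=[2, 0, 0]; VV[2]=max(VV[2],msg_vec) then VV[2][2]++ -> VV[2]=[2, 0, 3]
Event 7: SEND 1->2: VV[1][1]++ -> VV[1]=[0, 3, 0], msg_vec=[0, 3, 0]; VV[2]=max(VV[2],msg_vec) then VV[2][2]++ -> VV[2]=[2, 3, 4]
Event 8: LOCAL 0: VV[0][0]++ -> VV[0]=[3, 0, 0]
Event 9: LOCAL 0: VV[0][0]++ -> VV[0]=[4, 0, 0]
Event 2 stamp: [0, 1, 0]
Event 8 stamp: [3, 0, 0]
[0, 1, 0] <= [3, 0, 0]? False
[3, 0, 0] <= [0, 1, 0]? False
Relation: concurrent

Answer: concurrent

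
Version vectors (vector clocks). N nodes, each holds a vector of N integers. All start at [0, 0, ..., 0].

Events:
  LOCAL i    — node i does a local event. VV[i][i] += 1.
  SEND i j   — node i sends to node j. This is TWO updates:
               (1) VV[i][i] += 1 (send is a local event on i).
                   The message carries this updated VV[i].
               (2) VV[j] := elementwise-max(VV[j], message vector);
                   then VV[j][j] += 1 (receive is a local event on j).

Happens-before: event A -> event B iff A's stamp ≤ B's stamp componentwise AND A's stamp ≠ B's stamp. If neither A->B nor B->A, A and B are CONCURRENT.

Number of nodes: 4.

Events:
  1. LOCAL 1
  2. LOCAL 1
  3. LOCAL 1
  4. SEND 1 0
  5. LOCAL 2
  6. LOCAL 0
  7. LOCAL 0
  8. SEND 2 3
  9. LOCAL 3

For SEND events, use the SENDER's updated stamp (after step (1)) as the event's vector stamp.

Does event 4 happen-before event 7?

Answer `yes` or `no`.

Answer: yes

Derivation:
Initial: VV[0]=[0, 0, 0, 0]
Initial: VV[1]=[0, 0, 0, 0]
Initial: VV[2]=[0, 0, 0, 0]
Initial: VV[3]=[0, 0, 0, 0]
Event 1: LOCAL 1: VV[1][1]++ -> VV[1]=[0, 1, 0, 0]
Event 2: LOCAL 1: VV[1][1]++ -> VV[1]=[0, 2, 0, 0]
Event 3: LOCAL 1: VV[1][1]++ -> VV[1]=[0, 3, 0, 0]
Event 4: SEND 1->0: VV[1][1]++ -> VV[1]=[0, 4, 0, 0], msg_vec=[0, 4, 0, 0]; VV[0]=max(VV[0],msg_vec) then VV[0][0]++ -> VV[0]=[1, 4, 0, 0]
Event 5: LOCAL 2: VV[2][2]++ -> VV[2]=[0, 0, 1, 0]
Event 6: LOCAL 0: VV[0][0]++ -> VV[0]=[2, 4, 0, 0]
Event 7: LOCAL 0: VV[0][0]++ -> VV[0]=[3, 4, 0, 0]
Event 8: SEND 2->3: VV[2][2]++ -> VV[2]=[0, 0, 2, 0], msg_vec=[0, 0, 2, 0]; VV[3]=max(VV[3],msg_vec) then VV[3][3]++ -> VV[3]=[0, 0, 2, 1]
Event 9: LOCAL 3: VV[3][3]++ -> VV[3]=[0, 0, 2, 2]
Event 4 stamp: [0, 4, 0, 0]
Event 7 stamp: [3, 4, 0, 0]
[0, 4, 0, 0] <= [3, 4, 0, 0]? True. Equal? False. Happens-before: True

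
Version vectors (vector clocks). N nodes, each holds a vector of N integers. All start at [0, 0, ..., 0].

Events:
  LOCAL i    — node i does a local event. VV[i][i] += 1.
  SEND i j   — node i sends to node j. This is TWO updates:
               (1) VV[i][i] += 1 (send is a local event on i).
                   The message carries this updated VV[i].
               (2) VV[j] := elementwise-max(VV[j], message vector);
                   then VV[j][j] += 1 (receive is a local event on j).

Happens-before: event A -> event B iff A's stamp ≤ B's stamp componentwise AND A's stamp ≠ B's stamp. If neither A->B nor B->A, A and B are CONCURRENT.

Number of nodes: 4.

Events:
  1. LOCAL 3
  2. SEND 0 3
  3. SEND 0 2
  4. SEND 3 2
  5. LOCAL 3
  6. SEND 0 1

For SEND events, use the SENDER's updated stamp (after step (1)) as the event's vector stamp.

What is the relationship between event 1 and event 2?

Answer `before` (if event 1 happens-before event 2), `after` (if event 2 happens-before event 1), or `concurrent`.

Initial: VV[0]=[0, 0, 0, 0]
Initial: VV[1]=[0, 0, 0, 0]
Initial: VV[2]=[0, 0, 0, 0]
Initial: VV[3]=[0, 0, 0, 0]
Event 1: LOCAL 3: VV[3][3]++ -> VV[3]=[0, 0, 0, 1]
Event 2: SEND 0->3: VV[0][0]++ -> VV[0]=[1, 0, 0, 0], msg_vec=[1, 0, 0, 0]; VV[3]=max(VV[3],msg_vec) then VV[3][3]++ -> VV[3]=[1, 0, 0, 2]
Event 3: SEND 0->2: VV[0][0]++ -> VV[0]=[2, 0, 0, 0], msg_vec=[2, 0, 0, 0]; VV[2]=max(VV[2],msg_vec) then VV[2][2]++ -> VV[2]=[2, 0, 1, 0]
Event 4: SEND 3->2: VV[3][3]++ -> VV[3]=[1, 0, 0, 3], msg_vec=[1, 0, 0, 3]; VV[2]=max(VV[2],msg_vec) then VV[2][2]++ -> VV[2]=[2, 0, 2, 3]
Event 5: LOCAL 3: VV[3][3]++ -> VV[3]=[1, 0, 0, 4]
Event 6: SEND 0->1: VV[0][0]++ -> VV[0]=[3, 0, 0, 0], msg_vec=[3, 0, 0, 0]; VV[1]=max(VV[1],msg_vec) then VV[1][1]++ -> VV[1]=[3, 1, 0, 0]
Event 1 stamp: [0, 0, 0, 1]
Event 2 stamp: [1, 0, 0, 0]
[0, 0, 0, 1] <= [1, 0, 0, 0]? False
[1, 0, 0, 0] <= [0, 0, 0, 1]? False
Relation: concurrent

Answer: concurrent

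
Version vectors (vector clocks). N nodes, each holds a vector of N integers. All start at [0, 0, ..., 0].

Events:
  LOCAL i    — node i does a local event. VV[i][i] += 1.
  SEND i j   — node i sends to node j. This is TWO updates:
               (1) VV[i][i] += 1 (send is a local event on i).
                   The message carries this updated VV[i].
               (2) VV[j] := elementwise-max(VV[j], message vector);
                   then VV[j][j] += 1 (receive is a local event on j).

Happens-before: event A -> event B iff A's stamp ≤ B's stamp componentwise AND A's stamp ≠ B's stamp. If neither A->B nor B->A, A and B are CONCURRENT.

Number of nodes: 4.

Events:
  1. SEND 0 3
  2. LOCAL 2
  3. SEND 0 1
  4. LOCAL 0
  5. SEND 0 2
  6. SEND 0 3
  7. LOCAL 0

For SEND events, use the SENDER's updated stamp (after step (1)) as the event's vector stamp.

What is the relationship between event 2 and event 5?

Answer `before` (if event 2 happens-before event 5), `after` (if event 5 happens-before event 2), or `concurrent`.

Initial: VV[0]=[0, 0, 0, 0]
Initial: VV[1]=[0, 0, 0, 0]
Initial: VV[2]=[0, 0, 0, 0]
Initial: VV[3]=[0, 0, 0, 0]
Event 1: SEND 0->3: VV[0][0]++ -> VV[0]=[1, 0, 0, 0], msg_vec=[1, 0, 0, 0]; VV[3]=max(VV[3],msg_vec) then VV[3][3]++ -> VV[3]=[1, 0, 0, 1]
Event 2: LOCAL 2: VV[2][2]++ -> VV[2]=[0, 0, 1, 0]
Event 3: SEND 0->1: VV[0][0]++ -> VV[0]=[2, 0, 0, 0], msg_vec=[2, 0, 0, 0]; VV[1]=max(VV[1],msg_vec) then VV[1][1]++ -> VV[1]=[2, 1, 0, 0]
Event 4: LOCAL 0: VV[0][0]++ -> VV[0]=[3, 0, 0, 0]
Event 5: SEND 0->2: VV[0][0]++ -> VV[0]=[4, 0, 0, 0], msg_vec=[4, 0, 0, 0]; VV[2]=max(VV[2],msg_vec) then VV[2][2]++ -> VV[2]=[4, 0, 2, 0]
Event 6: SEND 0->3: VV[0][0]++ -> VV[0]=[5, 0, 0, 0], msg_vec=[5, 0, 0, 0]; VV[3]=max(VV[3],msg_vec) then VV[3][3]++ -> VV[3]=[5, 0, 0, 2]
Event 7: LOCAL 0: VV[0][0]++ -> VV[0]=[6, 0, 0, 0]
Event 2 stamp: [0, 0, 1, 0]
Event 5 stamp: [4, 0, 0, 0]
[0, 0, 1, 0] <= [4, 0, 0, 0]? False
[4, 0, 0, 0] <= [0, 0, 1, 0]? False
Relation: concurrent

Answer: concurrent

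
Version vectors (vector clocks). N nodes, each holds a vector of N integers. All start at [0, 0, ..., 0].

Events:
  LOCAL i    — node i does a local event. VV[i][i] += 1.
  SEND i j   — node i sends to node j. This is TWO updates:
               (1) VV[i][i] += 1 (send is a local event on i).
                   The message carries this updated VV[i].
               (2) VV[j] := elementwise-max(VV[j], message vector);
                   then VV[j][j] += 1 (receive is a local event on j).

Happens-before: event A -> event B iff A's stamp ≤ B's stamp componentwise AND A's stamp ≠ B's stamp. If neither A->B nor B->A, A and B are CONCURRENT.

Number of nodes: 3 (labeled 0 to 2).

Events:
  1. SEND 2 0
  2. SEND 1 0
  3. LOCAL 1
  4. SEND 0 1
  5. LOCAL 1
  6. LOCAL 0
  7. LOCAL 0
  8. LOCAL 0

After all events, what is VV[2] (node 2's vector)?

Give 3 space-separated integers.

Initial: VV[0]=[0, 0, 0]
Initial: VV[1]=[0, 0, 0]
Initial: VV[2]=[0, 0, 0]
Event 1: SEND 2->0: VV[2][2]++ -> VV[2]=[0, 0, 1], msg_vec=[0, 0, 1]; VV[0]=max(VV[0],msg_vec) then VV[0][0]++ -> VV[0]=[1, 0, 1]
Event 2: SEND 1->0: VV[1][1]++ -> VV[1]=[0, 1, 0], msg_vec=[0, 1, 0]; VV[0]=max(VV[0],msg_vec) then VV[0][0]++ -> VV[0]=[2, 1, 1]
Event 3: LOCAL 1: VV[1][1]++ -> VV[1]=[0, 2, 0]
Event 4: SEND 0->1: VV[0][0]++ -> VV[0]=[3, 1, 1], msg_vec=[3, 1, 1]; VV[1]=max(VV[1],msg_vec) then VV[1][1]++ -> VV[1]=[3, 3, 1]
Event 5: LOCAL 1: VV[1][1]++ -> VV[1]=[3, 4, 1]
Event 6: LOCAL 0: VV[0][0]++ -> VV[0]=[4, 1, 1]
Event 7: LOCAL 0: VV[0][0]++ -> VV[0]=[5, 1, 1]
Event 8: LOCAL 0: VV[0][0]++ -> VV[0]=[6, 1, 1]
Final vectors: VV[0]=[6, 1, 1]; VV[1]=[3, 4, 1]; VV[2]=[0, 0, 1]

Answer: 0 0 1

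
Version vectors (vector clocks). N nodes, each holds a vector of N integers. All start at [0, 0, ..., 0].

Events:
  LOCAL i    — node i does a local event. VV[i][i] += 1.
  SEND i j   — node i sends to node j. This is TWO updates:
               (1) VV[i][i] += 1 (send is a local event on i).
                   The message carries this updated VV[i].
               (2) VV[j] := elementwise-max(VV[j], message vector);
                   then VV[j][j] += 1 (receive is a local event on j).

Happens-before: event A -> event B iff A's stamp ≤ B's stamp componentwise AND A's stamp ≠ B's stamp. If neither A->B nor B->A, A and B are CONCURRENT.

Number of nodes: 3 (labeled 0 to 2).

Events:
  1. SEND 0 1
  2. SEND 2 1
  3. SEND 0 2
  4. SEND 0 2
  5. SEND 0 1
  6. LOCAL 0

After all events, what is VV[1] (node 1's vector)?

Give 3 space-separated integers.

Initial: VV[0]=[0, 0, 0]
Initial: VV[1]=[0, 0, 0]
Initial: VV[2]=[0, 0, 0]
Event 1: SEND 0->1: VV[0][0]++ -> VV[0]=[1, 0, 0], msg_vec=[1, 0, 0]; VV[1]=max(VV[1],msg_vec) then VV[1][1]++ -> VV[1]=[1, 1, 0]
Event 2: SEND 2->1: VV[2][2]++ -> VV[2]=[0, 0, 1], msg_vec=[0, 0, 1]; VV[1]=max(VV[1],msg_vec) then VV[1][1]++ -> VV[1]=[1, 2, 1]
Event 3: SEND 0->2: VV[0][0]++ -> VV[0]=[2, 0, 0], msg_vec=[2, 0, 0]; VV[2]=max(VV[2],msg_vec) then VV[2][2]++ -> VV[2]=[2, 0, 2]
Event 4: SEND 0->2: VV[0][0]++ -> VV[0]=[3, 0, 0], msg_vec=[3, 0, 0]; VV[2]=max(VV[2],msg_vec) then VV[2][2]++ -> VV[2]=[3, 0, 3]
Event 5: SEND 0->1: VV[0][0]++ -> VV[0]=[4, 0, 0], msg_vec=[4, 0, 0]; VV[1]=max(VV[1],msg_vec) then VV[1][1]++ -> VV[1]=[4, 3, 1]
Event 6: LOCAL 0: VV[0][0]++ -> VV[0]=[5, 0, 0]
Final vectors: VV[0]=[5, 0, 0]; VV[1]=[4, 3, 1]; VV[2]=[3, 0, 3]

Answer: 4 3 1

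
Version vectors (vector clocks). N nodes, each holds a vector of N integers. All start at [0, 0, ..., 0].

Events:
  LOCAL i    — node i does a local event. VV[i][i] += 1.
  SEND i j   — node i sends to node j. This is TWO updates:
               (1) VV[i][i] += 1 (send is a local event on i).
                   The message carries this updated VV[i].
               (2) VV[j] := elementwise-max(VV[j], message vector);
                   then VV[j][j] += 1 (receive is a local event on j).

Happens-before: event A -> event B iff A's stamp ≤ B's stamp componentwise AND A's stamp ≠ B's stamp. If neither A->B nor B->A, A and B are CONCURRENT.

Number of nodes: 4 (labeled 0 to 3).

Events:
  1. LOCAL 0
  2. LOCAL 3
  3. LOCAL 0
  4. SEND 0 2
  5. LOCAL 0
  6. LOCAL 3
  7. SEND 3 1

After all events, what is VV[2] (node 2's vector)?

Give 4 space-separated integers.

Answer: 3 0 1 0

Derivation:
Initial: VV[0]=[0, 0, 0, 0]
Initial: VV[1]=[0, 0, 0, 0]
Initial: VV[2]=[0, 0, 0, 0]
Initial: VV[3]=[0, 0, 0, 0]
Event 1: LOCAL 0: VV[0][0]++ -> VV[0]=[1, 0, 0, 0]
Event 2: LOCAL 3: VV[3][3]++ -> VV[3]=[0, 0, 0, 1]
Event 3: LOCAL 0: VV[0][0]++ -> VV[0]=[2, 0, 0, 0]
Event 4: SEND 0->2: VV[0][0]++ -> VV[0]=[3, 0, 0, 0], msg_vec=[3, 0, 0, 0]; VV[2]=max(VV[2],msg_vec) then VV[2][2]++ -> VV[2]=[3, 0, 1, 0]
Event 5: LOCAL 0: VV[0][0]++ -> VV[0]=[4, 0, 0, 0]
Event 6: LOCAL 3: VV[3][3]++ -> VV[3]=[0, 0, 0, 2]
Event 7: SEND 3->1: VV[3][3]++ -> VV[3]=[0, 0, 0, 3], msg_vec=[0, 0, 0, 3]; VV[1]=max(VV[1],msg_vec) then VV[1][1]++ -> VV[1]=[0, 1, 0, 3]
Final vectors: VV[0]=[4, 0, 0, 0]; VV[1]=[0, 1, 0, 3]; VV[2]=[3, 0, 1, 0]; VV[3]=[0, 0, 0, 3]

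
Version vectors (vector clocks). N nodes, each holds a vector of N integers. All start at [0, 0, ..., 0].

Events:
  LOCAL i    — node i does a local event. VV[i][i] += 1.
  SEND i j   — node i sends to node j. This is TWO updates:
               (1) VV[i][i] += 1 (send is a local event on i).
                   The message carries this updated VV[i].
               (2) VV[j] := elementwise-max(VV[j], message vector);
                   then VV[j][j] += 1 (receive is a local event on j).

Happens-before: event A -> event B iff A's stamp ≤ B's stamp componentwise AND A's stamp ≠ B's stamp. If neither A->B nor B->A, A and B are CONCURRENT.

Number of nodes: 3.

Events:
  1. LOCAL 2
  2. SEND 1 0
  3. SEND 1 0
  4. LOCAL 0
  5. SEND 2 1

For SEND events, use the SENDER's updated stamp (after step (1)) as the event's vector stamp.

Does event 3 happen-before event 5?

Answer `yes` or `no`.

Answer: no

Derivation:
Initial: VV[0]=[0, 0, 0]
Initial: VV[1]=[0, 0, 0]
Initial: VV[2]=[0, 0, 0]
Event 1: LOCAL 2: VV[2][2]++ -> VV[2]=[0, 0, 1]
Event 2: SEND 1->0: VV[1][1]++ -> VV[1]=[0, 1, 0], msg_vec=[0, 1, 0]; VV[0]=max(VV[0],msg_vec) then VV[0][0]++ -> VV[0]=[1, 1, 0]
Event 3: SEND 1->0: VV[1][1]++ -> VV[1]=[0, 2, 0], msg_vec=[0, 2, 0]; VV[0]=max(VV[0],msg_vec) then VV[0][0]++ -> VV[0]=[2, 2, 0]
Event 4: LOCAL 0: VV[0][0]++ -> VV[0]=[3, 2, 0]
Event 5: SEND 2->1: VV[2][2]++ -> VV[2]=[0, 0, 2], msg_vec=[0, 0, 2]; VV[1]=max(VV[1],msg_vec) then VV[1][1]++ -> VV[1]=[0, 3, 2]
Event 3 stamp: [0, 2, 0]
Event 5 stamp: [0, 0, 2]
[0, 2, 0] <= [0, 0, 2]? False. Equal? False. Happens-before: False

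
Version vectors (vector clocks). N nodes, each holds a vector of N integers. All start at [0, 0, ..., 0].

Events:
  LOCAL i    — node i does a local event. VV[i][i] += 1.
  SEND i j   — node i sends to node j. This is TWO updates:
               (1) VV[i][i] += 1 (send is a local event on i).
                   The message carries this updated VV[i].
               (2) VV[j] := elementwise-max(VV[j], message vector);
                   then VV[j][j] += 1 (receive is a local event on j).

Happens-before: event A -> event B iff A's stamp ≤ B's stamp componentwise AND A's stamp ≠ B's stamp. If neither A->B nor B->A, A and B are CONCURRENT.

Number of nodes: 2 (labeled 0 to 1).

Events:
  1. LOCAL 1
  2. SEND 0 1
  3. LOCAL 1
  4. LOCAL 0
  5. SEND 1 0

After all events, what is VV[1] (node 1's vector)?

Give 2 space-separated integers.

Answer: 1 4

Derivation:
Initial: VV[0]=[0, 0]
Initial: VV[1]=[0, 0]
Event 1: LOCAL 1: VV[1][1]++ -> VV[1]=[0, 1]
Event 2: SEND 0->1: VV[0][0]++ -> VV[0]=[1, 0], msg_vec=[1, 0]; VV[1]=max(VV[1],msg_vec) then VV[1][1]++ -> VV[1]=[1, 2]
Event 3: LOCAL 1: VV[1][1]++ -> VV[1]=[1, 3]
Event 4: LOCAL 0: VV[0][0]++ -> VV[0]=[2, 0]
Event 5: SEND 1->0: VV[1][1]++ -> VV[1]=[1, 4], msg_vec=[1, 4]; VV[0]=max(VV[0],msg_vec) then VV[0][0]++ -> VV[0]=[3, 4]
Final vectors: VV[0]=[3, 4]; VV[1]=[1, 4]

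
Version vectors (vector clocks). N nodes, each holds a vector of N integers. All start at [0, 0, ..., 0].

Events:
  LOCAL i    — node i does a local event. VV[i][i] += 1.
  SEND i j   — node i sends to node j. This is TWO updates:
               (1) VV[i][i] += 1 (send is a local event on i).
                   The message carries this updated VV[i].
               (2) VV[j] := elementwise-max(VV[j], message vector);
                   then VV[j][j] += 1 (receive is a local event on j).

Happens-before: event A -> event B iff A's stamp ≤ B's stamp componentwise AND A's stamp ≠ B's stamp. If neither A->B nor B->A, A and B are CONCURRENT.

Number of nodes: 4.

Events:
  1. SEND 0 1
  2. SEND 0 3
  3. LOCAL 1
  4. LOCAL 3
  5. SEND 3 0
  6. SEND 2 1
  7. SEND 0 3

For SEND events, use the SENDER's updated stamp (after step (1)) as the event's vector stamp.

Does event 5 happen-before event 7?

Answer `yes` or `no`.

Answer: yes

Derivation:
Initial: VV[0]=[0, 0, 0, 0]
Initial: VV[1]=[0, 0, 0, 0]
Initial: VV[2]=[0, 0, 0, 0]
Initial: VV[3]=[0, 0, 0, 0]
Event 1: SEND 0->1: VV[0][0]++ -> VV[0]=[1, 0, 0, 0], msg_vec=[1, 0, 0, 0]; VV[1]=max(VV[1],msg_vec) then VV[1][1]++ -> VV[1]=[1, 1, 0, 0]
Event 2: SEND 0->3: VV[0][0]++ -> VV[0]=[2, 0, 0, 0], msg_vec=[2, 0, 0, 0]; VV[3]=max(VV[3],msg_vec) then VV[3][3]++ -> VV[3]=[2, 0, 0, 1]
Event 3: LOCAL 1: VV[1][1]++ -> VV[1]=[1, 2, 0, 0]
Event 4: LOCAL 3: VV[3][3]++ -> VV[3]=[2, 0, 0, 2]
Event 5: SEND 3->0: VV[3][3]++ -> VV[3]=[2, 0, 0, 3], msg_vec=[2, 0, 0, 3]; VV[0]=max(VV[0],msg_vec) then VV[0][0]++ -> VV[0]=[3, 0, 0, 3]
Event 6: SEND 2->1: VV[2][2]++ -> VV[2]=[0, 0, 1, 0], msg_vec=[0, 0, 1, 0]; VV[1]=max(VV[1],msg_vec) then VV[1][1]++ -> VV[1]=[1, 3, 1, 0]
Event 7: SEND 0->3: VV[0][0]++ -> VV[0]=[4, 0, 0, 3], msg_vec=[4, 0, 0, 3]; VV[3]=max(VV[3],msg_vec) then VV[3][3]++ -> VV[3]=[4, 0, 0, 4]
Event 5 stamp: [2, 0, 0, 3]
Event 7 stamp: [4, 0, 0, 3]
[2, 0, 0, 3] <= [4, 0, 0, 3]? True. Equal? False. Happens-before: True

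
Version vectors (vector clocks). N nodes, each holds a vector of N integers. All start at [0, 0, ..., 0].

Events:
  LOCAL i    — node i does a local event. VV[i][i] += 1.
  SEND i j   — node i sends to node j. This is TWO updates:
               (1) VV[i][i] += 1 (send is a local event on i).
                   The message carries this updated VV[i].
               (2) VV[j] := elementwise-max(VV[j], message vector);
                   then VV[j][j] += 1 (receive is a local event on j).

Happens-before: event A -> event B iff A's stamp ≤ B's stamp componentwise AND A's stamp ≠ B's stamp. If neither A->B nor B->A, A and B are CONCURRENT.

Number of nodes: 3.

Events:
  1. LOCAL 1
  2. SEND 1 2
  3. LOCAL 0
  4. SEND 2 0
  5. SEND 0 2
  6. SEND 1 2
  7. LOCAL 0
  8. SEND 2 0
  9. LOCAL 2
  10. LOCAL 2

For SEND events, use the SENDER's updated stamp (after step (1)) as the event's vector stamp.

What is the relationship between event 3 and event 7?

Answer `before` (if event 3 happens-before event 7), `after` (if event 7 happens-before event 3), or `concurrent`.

Answer: before

Derivation:
Initial: VV[0]=[0, 0, 0]
Initial: VV[1]=[0, 0, 0]
Initial: VV[2]=[0, 0, 0]
Event 1: LOCAL 1: VV[1][1]++ -> VV[1]=[0, 1, 0]
Event 2: SEND 1->2: VV[1][1]++ -> VV[1]=[0, 2, 0], msg_vec=[0, 2, 0]; VV[2]=max(VV[2],msg_vec) then VV[2][2]++ -> VV[2]=[0, 2, 1]
Event 3: LOCAL 0: VV[0][0]++ -> VV[0]=[1, 0, 0]
Event 4: SEND 2->0: VV[2][2]++ -> VV[2]=[0, 2, 2], msg_vec=[0, 2, 2]; VV[0]=max(VV[0],msg_vec) then VV[0][0]++ -> VV[0]=[2, 2, 2]
Event 5: SEND 0->2: VV[0][0]++ -> VV[0]=[3, 2, 2], msg_vec=[3, 2, 2]; VV[2]=max(VV[2],msg_vec) then VV[2][2]++ -> VV[2]=[3, 2, 3]
Event 6: SEND 1->2: VV[1][1]++ -> VV[1]=[0, 3, 0], msg_vec=[0, 3, 0]; VV[2]=max(VV[2],msg_vec) then VV[2][2]++ -> VV[2]=[3, 3, 4]
Event 7: LOCAL 0: VV[0][0]++ -> VV[0]=[4, 2, 2]
Event 8: SEND 2->0: VV[2][2]++ -> VV[2]=[3, 3, 5], msg_vec=[3, 3, 5]; VV[0]=max(VV[0],msg_vec) then VV[0][0]++ -> VV[0]=[5, 3, 5]
Event 9: LOCAL 2: VV[2][2]++ -> VV[2]=[3, 3, 6]
Event 10: LOCAL 2: VV[2][2]++ -> VV[2]=[3, 3, 7]
Event 3 stamp: [1, 0, 0]
Event 7 stamp: [4, 2, 2]
[1, 0, 0] <= [4, 2, 2]? True
[4, 2, 2] <= [1, 0, 0]? False
Relation: before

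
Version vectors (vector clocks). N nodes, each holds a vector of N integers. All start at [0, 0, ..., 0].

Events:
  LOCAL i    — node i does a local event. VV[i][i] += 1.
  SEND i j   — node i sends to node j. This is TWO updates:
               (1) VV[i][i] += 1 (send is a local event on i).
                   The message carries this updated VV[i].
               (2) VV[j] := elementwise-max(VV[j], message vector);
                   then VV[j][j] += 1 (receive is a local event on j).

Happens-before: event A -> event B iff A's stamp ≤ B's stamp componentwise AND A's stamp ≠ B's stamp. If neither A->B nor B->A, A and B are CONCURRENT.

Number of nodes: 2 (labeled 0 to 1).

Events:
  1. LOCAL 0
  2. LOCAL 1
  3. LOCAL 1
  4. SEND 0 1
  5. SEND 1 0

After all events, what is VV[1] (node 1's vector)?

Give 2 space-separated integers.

Initial: VV[0]=[0, 0]
Initial: VV[1]=[0, 0]
Event 1: LOCAL 0: VV[0][0]++ -> VV[0]=[1, 0]
Event 2: LOCAL 1: VV[1][1]++ -> VV[1]=[0, 1]
Event 3: LOCAL 1: VV[1][1]++ -> VV[1]=[0, 2]
Event 4: SEND 0->1: VV[0][0]++ -> VV[0]=[2, 0], msg_vec=[2, 0]; VV[1]=max(VV[1],msg_vec) then VV[1][1]++ -> VV[1]=[2, 3]
Event 5: SEND 1->0: VV[1][1]++ -> VV[1]=[2, 4], msg_vec=[2, 4]; VV[0]=max(VV[0],msg_vec) then VV[0][0]++ -> VV[0]=[3, 4]
Final vectors: VV[0]=[3, 4]; VV[1]=[2, 4]

Answer: 2 4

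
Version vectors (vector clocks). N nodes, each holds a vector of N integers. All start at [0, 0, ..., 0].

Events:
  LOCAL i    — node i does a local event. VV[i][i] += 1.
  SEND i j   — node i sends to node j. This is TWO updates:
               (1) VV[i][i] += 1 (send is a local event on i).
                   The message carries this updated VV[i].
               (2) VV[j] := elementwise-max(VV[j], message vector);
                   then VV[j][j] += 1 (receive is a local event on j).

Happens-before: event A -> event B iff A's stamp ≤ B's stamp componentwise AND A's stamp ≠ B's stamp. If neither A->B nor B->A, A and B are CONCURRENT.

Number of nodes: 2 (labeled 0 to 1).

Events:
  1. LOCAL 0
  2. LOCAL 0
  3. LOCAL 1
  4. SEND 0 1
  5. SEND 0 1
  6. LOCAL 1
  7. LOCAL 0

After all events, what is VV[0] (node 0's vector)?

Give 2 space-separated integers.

Initial: VV[0]=[0, 0]
Initial: VV[1]=[0, 0]
Event 1: LOCAL 0: VV[0][0]++ -> VV[0]=[1, 0]
Event 2: LOCAL 0: VV[0][0]++ -> VV[0]=[2, 0]
Event 3: LOCAL 1: VV[1][1]++ -> VV[1]=[0, 1]
Event 4: SEND 0->1: VV[0][0]++ -> VV[0]=[3, 0], msg_vec=[3, 0]; VV[1]=max(VV[1],msg_vec) then VV[1][1]++ -> VV[1]=[3, 2]
Event 5: SEND 0->1: VV[0][0]++ -> VV[0]=[4, 0], msg_vec=[4, 0]; VV[1]=max(VV[1],msg_vec) then VV[1][1]++ -> VV[1]=[4, 3]
Event 6: LOCAL 1: VV[1][1]++ -> VV[1]=[4, 4]
Event 7: LOCAL 0: VV[0][0]++ -> VV[0]=[5, 0]
Final vectors: VV[0]=[5, 0]; VV[1]=[4, 4]

Answer: 5 0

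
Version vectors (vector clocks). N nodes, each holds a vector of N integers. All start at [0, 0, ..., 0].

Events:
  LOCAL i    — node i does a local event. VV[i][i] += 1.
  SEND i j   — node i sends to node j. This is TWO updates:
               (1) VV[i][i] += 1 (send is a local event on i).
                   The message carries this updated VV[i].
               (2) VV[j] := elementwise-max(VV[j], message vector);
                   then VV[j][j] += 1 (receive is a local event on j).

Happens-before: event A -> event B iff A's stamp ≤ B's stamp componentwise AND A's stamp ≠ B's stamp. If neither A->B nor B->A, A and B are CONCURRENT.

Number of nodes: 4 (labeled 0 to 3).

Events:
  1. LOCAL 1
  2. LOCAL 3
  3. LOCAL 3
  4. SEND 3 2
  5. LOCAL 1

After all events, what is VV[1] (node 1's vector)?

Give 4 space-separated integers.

Initial: VV[0]=[0, 0, 0, 0]
Initial: VV[1]=[0, 0, 0, 0]
Initial: VV[2]=[0, 0, 0, 0]
Initial: VV[3]=[0, 0, 0, 0]
Event 1: LOCAL 1: VV[1][1]++ -> VV[1]=[0, 1, 0, 0]
Event 2: LOCAL 3: VV[3][3]++ -> VV[3]=[0, 0, 0, 1]
Event 3: LOCAL 3: VV[3][3]++ -> VV[3]=[0, 0, 0, 2]
Event 4: SEND 3->2: VV[3][3]++ -> VV[3]=[0, 0, 0, 3], msg_vec=[0, 0, 0, 3]; VV[2]=max(VV[2],msg_vec) then VV[2][2]++ -> VV[2]=[0, 0, 1, 3]
Event 5: LOCAL 1: VV[1][1]++ -> VV[1]=[0, 2, 0, 0]
Final vectors: VV[0]=[0, 0, 0, 0]; VV[1]=[0, 2, 0, 0]; VV[2]=[0, 0, 1, 3]; VV[3]=[0, 0, 0, 3]

Answer: 0 2 0 0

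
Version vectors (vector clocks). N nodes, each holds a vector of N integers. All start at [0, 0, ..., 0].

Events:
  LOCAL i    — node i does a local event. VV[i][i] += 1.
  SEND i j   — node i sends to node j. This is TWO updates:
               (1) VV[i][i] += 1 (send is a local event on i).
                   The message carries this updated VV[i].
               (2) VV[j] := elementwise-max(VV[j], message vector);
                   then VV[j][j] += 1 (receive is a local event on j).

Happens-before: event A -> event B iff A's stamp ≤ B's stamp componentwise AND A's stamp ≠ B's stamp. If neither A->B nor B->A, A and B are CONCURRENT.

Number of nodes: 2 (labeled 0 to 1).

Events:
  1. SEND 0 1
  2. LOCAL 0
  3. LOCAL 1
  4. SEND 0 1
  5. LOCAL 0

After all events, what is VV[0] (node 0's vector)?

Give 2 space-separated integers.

Answer: 4 0

Derivation:
Initial: VV[0]=[0, 0]
Initial: VV[1]=[0, 0]
Event 1: SEND 0->1: VV[0][0]++ -> VV[0]=[1, 0], msg_vec=[1, 0]; VV[1]=max(VV[1],msg_vec) then VV[1][1]++ -> VV[1]=[1, 1]
Event 2: LOCAL 0: VV[0][0]++ -> VV[0]=[2, 0]
Event 3: LOCAL 1: VV[1][1]++ -> VV[1]=[1, 2]
Event 4: SEND 0->1: VV[0][0]++ -> VV[0]=[3, 0], msg_vec=[3, 0]; VV[1]=max(VV[1],msg_vec) then VV[1][1]++ -> VV[1]=[3, 3]
Event 5: LOCAL 0: VV[0][0]++ -> VV[0]=[4, 0]
Final vectors: VV[0]=[4, 0]; VV[1]=[3, 3]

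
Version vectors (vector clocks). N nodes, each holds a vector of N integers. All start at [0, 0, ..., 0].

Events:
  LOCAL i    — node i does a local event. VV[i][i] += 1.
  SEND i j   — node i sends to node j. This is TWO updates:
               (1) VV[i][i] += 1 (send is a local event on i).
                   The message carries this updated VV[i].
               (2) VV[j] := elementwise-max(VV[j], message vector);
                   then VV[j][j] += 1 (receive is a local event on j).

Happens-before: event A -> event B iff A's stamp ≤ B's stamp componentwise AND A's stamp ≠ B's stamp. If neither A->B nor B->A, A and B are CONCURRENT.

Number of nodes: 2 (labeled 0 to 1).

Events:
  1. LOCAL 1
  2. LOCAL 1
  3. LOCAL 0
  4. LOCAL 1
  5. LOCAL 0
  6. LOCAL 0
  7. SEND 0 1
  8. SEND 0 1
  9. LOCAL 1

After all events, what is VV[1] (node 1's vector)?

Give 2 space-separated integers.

Answer: 5 6

Derivation:
Initial: VV[0]=[0, 0]
Initial: VV[1]=[0, 0]
Event 1: LOCAL 1: VV[1][1]++ -> VV[1]=[0, 1]
Event 2: LOCAL 1: VV[1][1]++ -> VV[1]=[0, 2]
Event 3: LOCAL 0: VV[0][0]++ -> VV[0]=[1, 0]
Event 4: LOCAL 1: VV[1][1]++ -> VV[1]=[0, 3]
Event 5: LOCAL 0: VV[0][0]++ -> VV[0]=[2, 0]
Event 6: LOCAL 0: VV[0][0]++ -> VV[0]=[3, 0]
Event 7: SEND 0->1: VV[0][0]++ -> VV[0]=[4, 0], msg_vec=[4, 0]; VV[1]=max(VV[1],msg_vec) then VV[1][1]++ -> VV[1]=[4, 4]
Event 8: SEND 0->1: VV[0][0]++ -> VV[0]=[5, 0], msg_vec=[5, 0]; VV[1]=max(VV[1],msg_vec) then VV[1][1]++ -> VV[1]=[5, 5]
Event 9: LOCAL 1: VV[1][1]++ -> VV[1]=[5, 6]
Final vectors: VV[0]=[5, 0]; VV[1]=[5, 6]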